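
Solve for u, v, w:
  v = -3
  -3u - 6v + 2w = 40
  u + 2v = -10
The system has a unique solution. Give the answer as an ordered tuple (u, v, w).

(-4, -3, 5)

Form the augmented matrix and row-reduce:
  [  0   1  0  |   -3 ]
  [ -3  -6  2  |   40 ]
  [  1   2  0  |  -10 ]
Swap r1 and r2.
  [ -3  -6  2  |   40 ]
  [  0   1  0  |   -3 ]
  [  1   2  0  |  -10 ]
Multiply r1 by -1/3.
  [ 1  2  -2/3  |  -40/3 ]
  [ 0  1     0  |     -3 ]
  [ 1  2     0  |    -10 ]
Subtract r1 from r3.
  [ 1  2  -2/3  |  -40/3 ]
  [ 0  1     0  |     -3 ]
  [ 0  0   2/3  |   10/3 ]
Multiply r3 by 3/2.
  [ 1  2  -2/3  |  -40/3 ]
  [ 0  1     0  |     -3 ]
  [ 0  0     1  |      5 ]
Add 2/3 times r3 to r1.
  [ 1  2  0  |  -10 ]
  [ 0  1  0  |   -3 ]
  [ 0  0  1  |    5 ]
Subtract 2 times r2 from r1.
  [ 1  0  0  |  -4 ]
  [ 0  1  0  |  -3 ]
  [ 0  0  1  |   5 ]
Reading off the last column: u = -4, v = -3, w = 5.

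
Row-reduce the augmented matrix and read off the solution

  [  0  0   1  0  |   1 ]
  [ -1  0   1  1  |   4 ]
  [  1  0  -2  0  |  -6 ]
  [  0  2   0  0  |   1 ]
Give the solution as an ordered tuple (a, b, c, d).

(-4, 1/2, 1, -1)

R1 <-> R2
R1 → -1·R1
R3 → R3 − R1
R2 <-> R4
R2 → 1/2·R2
R3 → -1·R3
R4 → R4 − R3
R3 → R3 + R4
R1 → R1 + R4
R1 → R1 + R3
Reading off the last column: a = -4, b = 1/2, c = 1, d = -1.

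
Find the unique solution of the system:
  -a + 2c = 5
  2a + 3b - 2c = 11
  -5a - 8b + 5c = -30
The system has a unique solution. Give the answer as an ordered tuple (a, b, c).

(1, 5, 3)

Form the augmented matrix and row-reduce:
  [ -1   0   2  |    5 ]
  [  2   3  -2  |   11 ]
  [ -5  -8   5  |  -30 ]
r1 := -1·r1
  [  1   0  -2  |   -5 ]
  [  2   3  -2  |   11 ]
  [ -5  -8   5  |  -30 ]
r2 := r2 − 2·r1
  [  1   0  -2  |   -5 ]
  [  0   3   2  |   21 ]
  [ -5  -8   5  |  -30 ]
r3 := r3 + 5·r1
  [ 1   0  -2  |   -5 ]
  [ 0   3   2  |   21 ]
  [ 0  -8  -5  |  -55 ]
r2 := 1/3·r2
  [ 1   0   -2  |   -5 ]
  [ 0   1  2/3  |    7 ]
  [ 0  -8   -5  |  -55 ]
r3 := r3 + 8·r2
  [ 1  0   -2  |  -5 ]
  [ 0  1  2/3  |   7 ]
  [ 0  0  1/3  |   1 ]
r3 := 3·r3
  [ 1  0   -2  |  -5 ]
  [ 0  1  2/3  |   7 ]
  [ 0  0    1  |   3 ]
r2 := r2 − 2/3·r3
  [ 1  0  -2  |  -5 ]
  [ 0  1   0  |   5 ]
  [ 0  0   1  |   3 ]
r1 := r1 + 2·r3
  [ 1  0  0  |  1 ]
  [ 0  1  0  |  5 ]
  [ 0  0  1  |  3 ]
Reading off the last column: a = 1, b = 5, c = 3.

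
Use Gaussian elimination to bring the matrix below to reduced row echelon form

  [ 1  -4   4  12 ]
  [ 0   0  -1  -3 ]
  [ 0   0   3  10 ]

Multiply ρ2 by -1.
Subtract 3 times ρ2 from ρ3.
Subtract 3 times ρ3 from ρ2.
Subtract 12 times ρ3 from ρ1.
Subtract 4 times ρ2 from ρ1.

[[1, -4, 0, 0], [0, 0, 1, 0], [0, 0, 0, 1]]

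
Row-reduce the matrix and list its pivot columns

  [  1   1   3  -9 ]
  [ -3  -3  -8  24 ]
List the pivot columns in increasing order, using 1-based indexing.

R2 → R2 + 3·R1
  [ 1  1  3  -9 ]
  [ 0  0  1  -3 ]
R1 → R1 − 3·R2
  [ 1  1  0   0 ]
  [ 0  0  1  -3 ]
Pivot columns are the columns containing a leading 1.

1, 3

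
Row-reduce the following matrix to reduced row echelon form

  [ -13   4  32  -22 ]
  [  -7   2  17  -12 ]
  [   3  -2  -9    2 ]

R1 ← -1/13·R1
  [  1  -4/13  -32/13  22/13 ]
  [ -7      2      17    -12 ]
  [  3     -2      -9      2 ]
R2 ← R2 + 7·R1
  [ 1  -4/13  -32/13  22/13 ]
  [ 0  -2/13   -3/13  -2/13 ]
  [ 3     -2      -9      2 ]
R3 ← R3 − 3·R1
  [ 1   -4/13  -32/13   22/13 ]
  [ 0   -2/13   -3/13   -2/13 ]
  [ 0  -14/13  -21/13  -40/13 ]
R2 ← -13/2·R2
  [ 1   -4/13  -32/13   22/13 ]
  [ 0       1     3/2       1 ]
  [ 0  -14/13  -21/13  -40/13 ]
R3 ← R3 + 14/13·R2
  [ 1  -4/13  -32/13  22/13 ]
  [ 0      1     3/2      1 ]
  [ 0      0       0     -2 ]
R3 ← -1/2·R3
  [ 1  -4/13  -32/13  22/13 ]
  [ 0      1     3/2      1 ]
  [ 0      0       0      1 ]
R2 ← R2 − R3
  [ 1  -4/13  -32/13  22/13 ]
  [ 0      1     3/2      0 ]
  [ 0      0       0      1 ]
R1 ← R1 − 22/13·R3
  [ 1  -4/13  -32/13  0 ]
  [ 0      1     3/2  0 ]
  [ 0      0       0  1 ]
R1 ← R1 + 4/13·R2
  [ 1  0   -2  0 ]
  [ 0  1  3/2  0 ]
  [ 0  0    0  1 ]

[[1, 0, -2, 0], [0, 1, 3/2, 0], [0, 0, 0, 1]]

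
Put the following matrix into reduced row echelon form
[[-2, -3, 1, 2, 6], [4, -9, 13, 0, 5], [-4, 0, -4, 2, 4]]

[[1, 0, 1, 0, 1/2], [0, 1, -1, 0, -1/3], [0, 0, 0, 1, 3]]

Multiply R1 by -1/2.
  [  1  3/2  -1/2  -1  -3 ]
  [  4   -9    13   0   5 ]
  [ -4    0    -4   2   4 ]
Subtract 4 times R1 from R2.
  [  1  3/2  -1/2  -1  -3 ]
  [  0  -15    15   4  17 ]
  [ -4    0    -4   2   4 ]
Add 4 times R1 to R3.
  [ 1  3/2  -1/2  -1  -3 ]
  [ 0  -15    15   4  17 ]
  [ 0    6    -6  -2  -8 ]
Multiply R2 by -1/15.
  [ 1  3/2  -1/2     -1      -3 ]
  [ 0    1    -1  -4/15  -17/15 ]
  [ 0    6    -6     -2      -8 ]
Subtract 6 times R2 from R3.
  [ 1  3/2  -1/2     -1      -3 ]
  [ 0    1    -1  -4/15  -17/15 ]
  [ 0    0     0   -2/5    -6/5 ]
Multiply R3 by -5/2.
  [ 1  3/2  -1/2     -1      -3 ]
  [ 0    1    -1  -4/15  -17/15 ]
  [ 0    0     0      1       3 ]
Add 4/15 times R3 to R2.
  [ 1  3/2  -1/2  -1    -3 ]
  [ 0    1    -1   0  -1/3 ]
  [ 0    0     0   1     3 ]
Add R3 to R1.
  [ 1  3/2  -1/2  0     0 ]
  [ 0    1    -1  0  -1/3 ]
  [ 0    0     0  1     3 ]
Subtract 3/2 times R2 from R1.
  [ 1  0   1  0   1/2 ]
  [ 0  1  -1  0  -1/3 ]
  [ 0  0   0  1     3 ]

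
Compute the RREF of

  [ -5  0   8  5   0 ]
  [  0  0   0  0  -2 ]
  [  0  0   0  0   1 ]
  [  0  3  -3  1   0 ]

R1 -> -1/5·R1
  [ 1  0  -8/5  -1   0 ]
  [ 0  0     0   0  -2 ]
  [ 0  0     0   0   1 ]
  [ 0  3    -3   1   0 ]
R2 ↔ R4
  [ 1  0  -8/5  -1   0 ]
  [ 0  3    -3   1   0 ]
  [ 0  0     0   0   1 ]
  [ 0  0     0   0  -2 ]
R2 -> 1/3·R2
  [ 1  0  -8/5   -1   0 ]
  [ 0  1    -1  1/3   0 ]
  [ 0  0     0    0   1 ]
  [ 0  0     0    0  -2 ]
R4 -> R4 + 2·R3
  [ 1  0  -8/5   -1  0 ]
  [ 0  1    -1  1/3  0 ]
  [ 0  0     0    0  1 ]
  [ 0  0     0    0  0 ]

[[1, 0, -8/5, -1, 0], [0, 1, -1, 1/3, 0], [0, 0, 0, 0, 1], [0, 0, 0, 0, 0]]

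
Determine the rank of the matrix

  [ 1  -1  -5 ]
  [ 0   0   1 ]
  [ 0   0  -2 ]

rank = 2

R3 ← R3 + 2·R2
  [ 1  -1  -5 ]
  [ 0   0   1 ]
  [ 0   0   0 ]
R1 ← R1 + 5·R2
  [ 1  -1  0 ]
  [ 0   0  1 ]
  [ 0   0  0 ]
The reduced form has 2 nonzero rows.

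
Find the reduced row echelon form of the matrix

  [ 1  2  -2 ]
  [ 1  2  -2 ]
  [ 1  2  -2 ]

Subtract r1 from r2.
  [ 1  2  -2 ]
  [ 0  0   0 ]
  [ 1  2  -2 ]
Subtract r1 from r3.
  [ 1  2  -2 ]
  [ 0  0   0 ]
  [ 0  0   0 ]

[[1, 2, -2], [0, 0, 0], [0, 0, 0]]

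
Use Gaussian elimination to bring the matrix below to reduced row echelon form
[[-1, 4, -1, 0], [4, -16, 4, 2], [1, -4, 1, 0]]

Multiply r1 by -1.
  [ 1   -4  1  0 ]
  [ 4  -16  4  2 ]
  [ 1   -4  1  0 ]
Subtract 4 times r1 from r2.
  [ 1  -4  1  0 ]
  [ 0   0  0  2 ]
  [ 1  -4  1  0 ]
Subtract r1 from r3.
  [ 1  -4  1  0 ]
  [ 0   0  0  2 ]
  [ 0   0  0  0 ]
Multiply r2 by 1/2.
  [ 1  -4  1  0 ]
  [ 0   0  0  1 ]
  [ 0   0  0  0 ]

[[1, -4, 1, 0], [0, 0, 0, 1], [0, 0, 0, 0]]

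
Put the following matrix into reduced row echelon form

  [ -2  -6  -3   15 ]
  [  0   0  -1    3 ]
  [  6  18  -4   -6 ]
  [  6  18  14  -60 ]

[[1, 3, 0, -3], [0, 0, 1, -3], [0, 0, 0, 0], [0, 0, 0, 0]]

r1 -> -1/2·r1
  [ 1   3  3/2  -15/2 ]
  [ 0   0   -1      3 ]
  [ 6  18   -4     -6 ]
  [ 6  18   14    -60 ]
r3 -> r3 − 6·r1
  [ 1   3  3/2  -15/2 ]
  [ 0   0   -1      3 ]
  [ 0   0  -13     39 ]
  [ 6  18   14    -60 ]
r4 -> r4 − 6·r1
  [ 1  3  3/2  -15/2 ]
  [ 0  0   -1      3 ]
  [ 0  0  -13     39 ]
  [ 0  0    5    -15 ]
r2 -> -1·r2
  [ 1  3  3/2  -15/2 ]
  [ 0  0    1     -3 ]
  [ 0  0  -13     39 ]
  [ 0  0    5    -15 ]
r3 -> r3 + 13·r2
  [ 1  3  3/2  -15/2 ]
  [ 0  0    1     -3 ]
  [ 0  0    0      0 ]
  [ 0  0    5    -15 ]
r4 -> r4 − 5·r2
  [ 1  3  3/2  -15/2 ]
  [ 0  0    1     -3 ]
  [ 0  0    0      0 ]
  [ 0  0    0      0 ]
r1 -> r1 − 3/2·r2
  [ 1  3  0  -3 ]
  [ 0  0  1  -3 ]
  [ 0  0  0   0 ]
  [ 0  0  0   0 ]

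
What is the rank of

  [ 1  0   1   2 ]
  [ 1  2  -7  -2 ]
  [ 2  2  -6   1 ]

rank = 3

ρ2 -> ρ2 − ρ1
ρ3 -> ρ3 − 2·ρ1
ρ2 -> 1/2·ρ2
ρ3 -> ρ3 − 2·ρ2
ρ2 -> ρ2 + 2·ρ3
ρ1 -> ρ1 − 2·ρ3
The reduced form has 3 nonzero rows.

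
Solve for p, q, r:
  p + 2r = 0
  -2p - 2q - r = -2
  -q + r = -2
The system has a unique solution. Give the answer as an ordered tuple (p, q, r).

(-4, 4, 2)

Form the augmented matrix and row-reduce:
  [  1   0   2  |   0 ]
  [ -2  -2  -1  |  -2 ]
  [  0  -1   1  |  -2 ]
r2 -> r2 + 2·r1
  [ 1   0  2  |   0 ]
  [ 0  -2  3  |  -2 ]
  [ 0  -1  1  |  -2 ]
r2 -> -1/2·r2
  [ 1   0     2  |   0 ]
  [ 0   1  -3/2  |   1 ]
  [ 0  -1     1  |  -2 ]
r3 -> r3 + r2
  [ 1  0     2  |   0 ]
  [ 0  1  -3/2  |   1 ]
  [ 0  0  -1/2  |  -1 ]
r3 -> -2·r3
  [ 1  0     2  |  0 ]
  [ 0  1  -3/2  |  1 ]
  [ 0  0     1  |  2 ]
r2 -> r2 + 3/2·r3
  [ 1  0  2  |  0 ]
  [ 0  1  0  |  4 ]
  [ 0  0  1  |  2 ]
r1 -> r1 − 2·r3
  [ 1  0  0  |  -4 ]
  [ 0  1  0  |   4 ]
  [ 0  0  1  |   2 ]
Reading off the last column: p = -4, q = 4, r = 2.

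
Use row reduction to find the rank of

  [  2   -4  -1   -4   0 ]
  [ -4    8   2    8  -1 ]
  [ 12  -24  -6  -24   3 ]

rank = 2

R1 → 1/2·R1
  [  1   -2  -1/2   -2   0 ]
  [ -4    8     2    8  -1 ]
  [ 12  -24    -6  -24   3 ]
R2 → R2 + 4·R1
  [  1   -2  -1/2   -2   0 ]
  [  0    0     0    0  -1 ]
  [ 12  -24    -6  -24   3 ]
R3 → R3 − 12·R1
  [ 1  -2  -1/2  -2   0 ]
  [ 0   0     0   0  -1 ]
  [ 0   0     0   0   3 ]
R2 → -1·R2
  [ 1  -2  -1/2  -2  0 ]
  [ 0   0     0   0  1 ]
  [ 0   0     0   0  3 ]
R3 → R3 − 3·R2
  [ 1  -2  -1/2  -2  0 ]
  [ 0   0     0   0  1 ]
  [ 0   0     0   0  0 ]
The reduced form has 2 nonzero rows.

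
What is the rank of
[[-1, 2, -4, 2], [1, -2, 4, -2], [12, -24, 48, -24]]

R1 := -1·R1
  [  1   -2   4   -2 ]
  [  1   -2   4   -2 ]
  [ 12  -24  48  -24 ]
R2 := R2 − R1
  [  1   -2   4   -2 ]
  [  0    0   0    0 ]
  [ 12  -24  48  -24 ]
R3 := R3 − 12·R1
  [ 1  -2  4  -2 ]
  [ 0   0  0   0 ]
  [ 0   0  0   0 ]
The reduced form has 1 nonzero row.

rank = 1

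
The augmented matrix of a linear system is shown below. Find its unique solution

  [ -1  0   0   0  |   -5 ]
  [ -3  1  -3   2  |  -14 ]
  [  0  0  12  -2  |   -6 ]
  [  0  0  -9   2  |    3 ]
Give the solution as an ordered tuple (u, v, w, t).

R1 → -1·R1
  [  1  0   0   0  |    5 ]
  [ -3  1  -3   2  |  -14 ]
  [  0  0  12  -2  |   -6 ]
  [  0  0  -9   2  |    3 ]
R2 → R2 + 3·R1
  [ 1  0   0   0  |   5 ]
  [ 0  1  -3   2  |   1 ]
  [ 0  0  12  -2  |  -6 ]
  [ 0  0  -9   2  |   3 ]
R3 → 1/12·R3
  [ 1  0   0     0  |     5 ]
  [ 0  1  -3     2  |     1 ]
  [ 0  0   1  -1/6  |  -1/2 ]
  [ 0  0  -9     2  |     3 ]
R4 → R4 + 9·R3
  [ 1  0   0     0  |     5 ]
  [ 0  1  -3     2  |     1 ]
  [ 0  0   1  -1/6  |  -1/2 ]
  [ 0  0   0   1/2  |  -3/2 ]
R4 → 2·R4
  [ 1  0   0     0  |     5 ]
  [ 0  1  -3     2  |     1 ]
  [ 0  0   1  -1/6  |  -1/2 ]
  [ 0  0   0     1  |    -3 ]
R3 → R3 + 1/6·R4
  [ 1  0   0  0  |   5 ]
  [ 0  1  -3  2  |   1 ]
  [ 0  0   1  0  |  -1 ]
  [ 0  0   0  1  |  -3 ]
R2 → R2 − 2·R4
  [ 1  0   0  0  |   5 ]
  [ 0  1  -3  0  |   7 ]
  [ 0  0   1  0  |  -1 ]
  [ 0  0   0  1  |  -3 ]
R2 → R2 + 3·R3
  [ 1  0  0  0  |   5 ]
  [ 0  1  0  0  |   4 ]
  [ 0  0  1  0  |  -1 ]
  [ 0  0  0  1  |  -3 ]
Reading off the last column: u = 5, v = 4, w = -1, t = -3.

(5, 4, -1, -3)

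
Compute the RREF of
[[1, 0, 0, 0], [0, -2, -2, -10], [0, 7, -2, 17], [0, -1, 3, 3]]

r2 ← -1/2·r2
r3 ← r3 − 7·r2
r4 ← r4 + r2
r3 ← -1/9·r3
r4 ← r4 − 4·r3
r2 ← r2 − r3

[[1, 0, 0, 0], [0, 1, 0, 3], [0, 0, 1, 2], [0, 0, 0, 0]]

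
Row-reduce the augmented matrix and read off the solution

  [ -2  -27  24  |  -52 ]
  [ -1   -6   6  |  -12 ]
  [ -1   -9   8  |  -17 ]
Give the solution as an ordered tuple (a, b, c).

R1 → -1/2·R1
R2 → R2 + R1
R3 → R3 + R1
R2 → 2/15·R2
R3 → R3 − 9/2·R2
R3 → -5/2·R3
R2 → R2 + 4/5·R3
R1 → R1 + 12·R3
R1 → R1 − 27/2·R2
Reading off the last column: a = -1, b = 2/3, c = -3/2.

(-1, 2/3, -3/2)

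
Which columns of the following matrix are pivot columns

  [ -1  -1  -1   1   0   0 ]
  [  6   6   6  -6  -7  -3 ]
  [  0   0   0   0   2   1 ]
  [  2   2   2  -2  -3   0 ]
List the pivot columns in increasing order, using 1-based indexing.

1, 5, 6

Multiply R1 by -1.
  [ 1  1  1  -1   0   0 ]
  [ 6  6  6  -6  -7  -3 ]
  [ 0  0  0   0   2   1 ]
  [ 2  2  2  -2  -3   0 ]
Subtract 6 times R1 from R2.
  [ 1  1  1  -1   0   0 ]
  [ 0  0  0   0  -7  -3 ]
  [ 0  0  0   0   2   1 ]
  [ 2  2  2  -2  -3   0 ]
Subtract 2 times R1 from R4.
  [ 1  1  1  -1   0   0 ]
  [ 0  0  0   0  -7  -3 ]
  [ 0  0  0   0   2   1 ]
  [ 0  0  0   0  -3   0 ]
Multiply R2 by -1/7.
  [ 1  1  1  -1   0    0 ]
  [ 0  0  0   0   1  3/7 ]
  [ 0  0  0   0   2    1 ]
  [ 0  0  0   0  -3    0 ]
Subtract 2 times R2 from R3.
  [ 1  1  1  -1   0    0 ]
  [ 0  0  0   0   1  3/7 ]
  [ 0  0  0   0   0  1/7 ]
  [ 0  0  0   0  -3    0 ]
Add 3 times R2 to R4.
  [ 1  1  1  -1  0    0 ]
  [ 0  0  0   0  1  3/7 ]
  [ 0  0  0   0  0  1/7 ]
  [ 0  0  0   0  0  9/7 ]
Multiply R3 by 7.
  [ 1  1  1  -1  0    0 ]
  [ 0  0  0   0  1  3/7 ]
  [ 0  0  0   0  0    1 ]
  [ 0  0  0   0  0  9/7 ]
Subtract 9/7 times R3 from R4.
  [ 1  1  1  -1  0    0 ]
  [ 0  0  0   0  1  3/7 ]
  [ 0  0  0   0  0    1 ]
  [ 0  0  0   0  0    0 ]
Subtract 3/7 times R3 from R2.
  [ 1  1  1  -1  0  0 ]
  [ 0  0  0   0  1  0 ]
  [ 0  0  0   0  0  1 ]
  [ 0  0  0   0  0  0 ]
Pivot columns are the columns containing a leading 1.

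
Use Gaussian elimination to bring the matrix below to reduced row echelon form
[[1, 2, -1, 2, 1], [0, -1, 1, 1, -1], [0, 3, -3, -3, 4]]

[[1, 0, 1, 4, 0], [0, 1, -1, -1, 0], [0, 0, 0, 0, 1]]

R2 ← -1·R2
  [ 1  2  -1   2  1 ]
  [ 0  1  -1  -1  1 ]
  [ 0  3  -3  -3  4 ]
R3 ← R3 − 3·R2
  [ 1  2  -1   2  1 ]
  [ 0  1  -1  -1  1 ]
  [ 0  0   0   0  1 ]
R2 ← R2 − R3
  [ 1  2  -1   2  1 ]
  [ 0  1  -1  -1  0 ]
  [ 0  0   0   0  1 ]
R1 ← R1 − R3
  [ 1  2  -1   2  0 ]
  [ 0  1  -1  -1  0 ]
  [ 0  0   0   0  1 ]
R1 ← R1 − 2·R2
  [ 1  0   1   4  0 ]
  [ 0  1  -1  -1  0 ]
  [ 0  0   0   0  1 ]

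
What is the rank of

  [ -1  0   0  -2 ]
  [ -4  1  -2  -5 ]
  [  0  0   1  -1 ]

R1 -> -1·R1
R2 -> R2 + 4·R1
R2 -> R2 + 2·R3
The reduced form has 3 nonzero rows.

rank = 3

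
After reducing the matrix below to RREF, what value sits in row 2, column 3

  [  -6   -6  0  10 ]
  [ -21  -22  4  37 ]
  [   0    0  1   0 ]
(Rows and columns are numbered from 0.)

ρ1 -> -1/6·ρ1
  [   1    1  0  -5/3 ]
  [ -21  -22  4    37 ]
  [   0    0  1     0 ]
ρ2 -> ρ2 + 21·ρ1
  [ 1   1  0  -5/3 ]
  [ 0  -1  4     2 ]
  [ 0   0  1     0 ]
ρ2 -> -1·ρ2
  [ 1  1   0  -5/3 ]
  [ 0  1  -4    -2 ]
  [ 0  0   1     0 ]
ρ2 -> ρ2 + 4·ρ3
  [ 1  1  0  -5/3 ]
  [ 0  1  0    -2 ]
  [ 0  0  1     0 ]
ρ1 -> ρ1 − ρ2
  [ 1  0  0  1/3 ]
  [ 0  1  0   -2 ]
  [ 0  0  1    0 ]

0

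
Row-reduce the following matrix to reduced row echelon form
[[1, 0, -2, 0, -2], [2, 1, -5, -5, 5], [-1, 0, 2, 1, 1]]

r2 -> r2 − 2·r1
  [  1  0  -2   0  -2 ]
  [  0  1  -1  -5   9 ]
  [ -1  0   2   1   1 ]
r3 -> r3 + r1
  [ 1  0  -2   0  -2 ]
  [ 0  1  -1  -5   9 ]
  [ 0  0   0   1  -1 ]
r2 -> r2 + 5·r3
  [ 1  0  -2  0  -2 ]
  [ 0  1  -1  0   4 ]
  [ 0  0   0  1  -1 ]

[[1, 0, -2, 0, -2], [0, 1, -1, 0, 4], [0, 0, 0, 1, -1]]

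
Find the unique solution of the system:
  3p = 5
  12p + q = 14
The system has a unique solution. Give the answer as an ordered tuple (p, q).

(5/3, -6)

Form the augmented matrix and row-reduce:
  [  3  0  |   5 ]
  [ 12  1  |  14 ]
Multiply R1 by 1/3.
  [  1  0  |  5/3 ]
  [ 12  1  |   14 ]
Subtract 12 times R1 from R2.
  [ 1  0  |  5/3 ]
  [ 0  1  |   -6 ]
Reading off the last column: p = 5/3, q = -6.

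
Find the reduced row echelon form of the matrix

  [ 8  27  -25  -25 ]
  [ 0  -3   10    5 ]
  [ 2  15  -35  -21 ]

r1 -> 1/8·r1
  [ 1  27/8  -25/8  -25/8 ]
  [ 0    -3     10      5 ]
  [ 2    15    -35    -21 ]
r3 -> r3 − 2·r1
  [ 1  27/8   -25/8  -25/8 ]
  [ 0    -3      10      5 ]
  [ 0  33/4  -115/4  -59/4 ]
r2 -> -1/3·r2
  [ 1  27/8   -25/8  -25/8 ]
  [ 0     1   -10/3   -5/3 ]
  [ 0  33/4  -115/4  -59/4 ]
r3 -> r3 − 33/4·r2
  [ 1  27/8  -25/8  -25/8 ]
  [ 0     1  -10/3   -5/3 ]
  [ 0     0   -5/4     -1 ]
r3 -> -4/5·r3
  [ 1  27/8  -25/8  -25/8 ]
  [ 0     1  -10/3   -5/3 ]
  [ 0     0      1    4/5 ]
r2 -> r2 + 10/3·r3
  [ 1  27/8  -25/8  -25/8 ]
  [ 0     1      0      1 ]
  [ 0     0      1    4/5 ]
r1 -> r1 + 25/8·r3
  [ 1  27/8  0  -5/8 ]
  [ 0     1  0     1 ]
  [ 0     0  1   4/5 ]
r1 -> r1 − 27/8·r2
  [ 1  0  0   -4 ]
  [ 0  1  0    1 ]
  [ 0  0  1  4/5 ]

[[1, 0, 0, -4], [0, 1, 0, 1], [0, 0, 1, 4/5]]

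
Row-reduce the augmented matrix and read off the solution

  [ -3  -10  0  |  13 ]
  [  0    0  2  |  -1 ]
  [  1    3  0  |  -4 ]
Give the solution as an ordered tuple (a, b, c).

R1 -> -1/3·R1
  [ 1  10/3  0  |  -13/3 ]
  [ 0     0  2  |     -1 ]
  [ 1     3  0  |     -4 ]
R3 -> R3 − R1
  [ 1  10/3  0  |  -13/3 ]
  [ 0     0  2  |     -1 ]
  [ 0  -1/3  0  |    1/3 ]
R2 <-> R3
  [ 1  10/3  0  |  -13/3 ]
  [ 0  -1/3  0  |    1/3 ]
  [ 0     0  2  |     -1 ]
R2 -> -3·R2
  [ 1  10/3  0  |  -13/3 ]
  [ 0     1  0  |     -1 ]
  [ 0     0  2  |     -1 ]
R3 -> 1/2·R3
  [ 1  10/3  0  |  -13/3 ]
  [ 0     1  0  |     -1 ]
  [ 0     0  1  |   -1/2 ]
R1 -> R1 − 10/3·R2
  [ 1  0  0  |    -1 ]
  [ 0  1  0  |    -1 ]
  [ 0  0  1  |  -1/2 ]
Reading off the last column: a = -1, b = -1, c = -1/2.

(-1, -1, -1/2)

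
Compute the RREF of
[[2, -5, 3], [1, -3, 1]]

[[1, 0, 4], [0, 1, 1]]

Multiply R1 by 1/2.
  [ 1  -5/2  3/2 ]
  [ 1    -3    1 ]
Subtract R1 from R2.
  [ 1  -5/2   3/2 ]
  [ 0  -1/2  -1/2 ]
Multiply R2 by -2.
  [ 1  -5/2  3/2 ]
  [ 0     1    1 ]
Add 5/2 times R2 to R1.
  [ 1  0  4 ]
  [ 0  1  1 ]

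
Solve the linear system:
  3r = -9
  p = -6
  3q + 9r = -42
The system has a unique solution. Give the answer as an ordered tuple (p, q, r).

(-6, -5, -3)

Form the augmented matrix and row-reduce:
  [ 0  0  3  |   -9 ]
  [ 1  0  0  |   -6 ]
  [ 0  3  9  |  -42 ]
Swap R1 and R2.
  [ 1  0  0  |   -6 ]
  [ 0  0  3  |   -9 ]
  [ 0  3  9  |  -42 ]
Swap R2 and R3.
  [ 1  0  0  |   -6 ]
  [ 0  3  9  |  -42 ]
  [ 0  0  3  |   -9 ]
Multiply R2 by 1/3.
  [ 1  0  0  |   -6 ]
  [ 0  1  3  |  -14 ]
  [ 0  0  3  |   -9 ]
Multiply R3 by 1/3.
  [ 1  0  0  |   -6 ]
  [ 0  1  3  |  -14 ]
  [ 0  0  1  |   -3 ]
Subtract 3 times R3 from R2.
  [ 1  0  0  |  -6 ]
  [ 0  1  0  |  -5 ]
  [ 0  0  1  |  -3 ]
Reading off the last column: p = -6, q = -5, r = -3.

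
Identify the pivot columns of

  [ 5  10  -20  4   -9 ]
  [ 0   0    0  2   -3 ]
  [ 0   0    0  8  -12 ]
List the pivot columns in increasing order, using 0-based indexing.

r1 -> 1/5·r1
  [ 1  2  -4  4/5  -9/5 ]
  [ 0  0   0    2    -3 ]
  [ 0  0   0    8   -12 ]
r2 -> 1/2·r2
  [ 1  2  -4  4/5  -9/5 ]
  [ 0  0   0    1  -3/2 ]
  [ 0  0   0    8   -12 ]
r3 -> r3 − 8·r2
  [ 1  2  -4  4/5  -9/5 ]
  [ 0  0   0    1  -3/2 ]
  [ 0  0   0    0     0 ]
r1 -> r1 − 4/5·r2
  [ 1  2  -4  0  -3/5 ]
  [ 0  0   0  1  -3/2 ]
  [ 0  0   0  0     0 ]
Pivot columns are the columns containing a leading 1.

0, 3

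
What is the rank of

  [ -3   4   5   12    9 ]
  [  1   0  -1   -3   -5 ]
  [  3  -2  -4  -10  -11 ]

rank = 3

ρ1 -> -1/3·ρ1
  [ 1  -4/3  -5/3   -4   -3 ]
  [ 1     0    -1   -3   -5 ]
  [ 3    -2    -4  -10  -11 ]
ρ2 -> ρ2 − ρ1
  [ 1  -4/3  -5/3   -4   -3 ]
  [ 0   4/3   2/3    1   -2 ]
  [ 3    -2    -4  -10  -11 ]
ρ3 -> ρ3 − 3·ρ1
  [ 1  -4/3  -5/3  -4  -3 ]
  [ 0   4/3   2/3   1  -2 ]
  [ 0     2     1   2  -2 ]
ρ2 -> 3/4·ρ2
  [ 1  -4/3  -5/3   -4    -3 ]
  [ 0     1   1/2  3/4  -3/2 ]
  [ 0     2     1    2    -2 ]
ρ3 -> ρ3 − 2·ρ2
  [ 1  -4/3  -5/3   -4    -3 ]
  [ 0     1   1/2  3/4  -3/2 ]
  [ 0     0     0  1/2     1 ]
ρ3 -> 2·ρ3
  [ 1  -4/3  -5/3   -4    -3 ]
  [ 0     1   1/2  3/4  -3/2 ]
  [ 0     0     0    1     2 ]
ρ2 -> ρ2 − 3/4·ρ3
  [ 1  -4/3  -5/3  -4  -3 ]
  [ 0     1   1/2   0  -3 ]
  [ 0     0     0   1   2 ]
ρ1 -> ρ1 + 4·ρ3
  [ 1  -4/3  -5/3  0   5 ]
  [ 0     1   1/2  0  -3 ]
  [ 0     0     0  1   2 ]
ρ1 -> ρ1 + 4/3·ρ2
  [ 1  0   -1  0   1 ]
  [ 0  1  1/2  0  -3 ]
  [ 0  0    0  1   2 ]
The reduced form has 3 nonzero rows.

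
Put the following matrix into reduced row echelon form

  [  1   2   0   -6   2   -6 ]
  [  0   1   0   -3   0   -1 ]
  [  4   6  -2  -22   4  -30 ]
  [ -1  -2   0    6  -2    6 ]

r3 → r3 − 4·r1
  [  1   2   0  -6   2  -6 ]
  [  0   1   0  -3   0  -1 ]
  [  0  -2  -2   2  -4  -6 ]
  [ -1  -2   0   6  -2   6 ]
r4 → r4 + r1
  [ 1   2   0  -6   2  -6 ]
  [ 0   1   0  -3   0  -1 ]
  [ 0  -2  -2   2  -4  -6 ]
  [ 0   0   0   0   0   0 ]
r3 → r3 + 2·r2
  [ 1  2   0  -6   2  -6 ]
  [ 0  1   0  -3   0  -1 ]
  [ 0  0  -2  -4  -4  -8 ]
  [ 0  0   0   0   0   0 ]
r3 → -1/2·r3
  [ 1  2  0  -6  2  -6 ]
  [ 0  1  0  -3  0  -1 ]
  [ 0  0  1   2  2   4 ]
  [ 0  0  0   0  0   0 ]
r1 → r1 − 2·r2
  [ 1  0  0   0  2  -4 ]
  [ 0  1  0  -3  0  -1 ]
  [ 0  0  1   2  2   4 ]
  [ 0  0  0   0  0   0 ]

[[1, 0, 0, 0, 2, -4], [0, 1, 0, -3, 0, -1], [0, 0, 1, 2, 2, 4], [0, 0, 0, 0, 0, 0]]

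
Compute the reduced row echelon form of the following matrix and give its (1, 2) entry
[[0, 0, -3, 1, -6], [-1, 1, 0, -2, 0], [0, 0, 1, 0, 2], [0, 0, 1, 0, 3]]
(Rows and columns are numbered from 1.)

-1

ρ1 <-> ρ2
  [ -1  1   0  -2   0 ]
  [  0  0  -3   1  -6 ]
  [  0  0   1   0   2 ]
  [  0  0   1   0   3 ]
ρ1 ← -1·ρ1
  [ 1  -1   0  2   0 ]
  [ 0   0  -3  1  -6 ]
  [ 0   0   1  0   2 ]
  [ 0   0   1  0   3 ]
ρ2 ← -1/3·ρ2
  [ 1  -1  0     2  0 ]
  [ 0   0  1  -1/3  2 ]
  [ 0   0  1     0  2 ]
  [ 0   0  1     0  3 ]
ρ3 ← ρ3 − ρ2
  [ 1  -1  0     2  0 ]
  [ 0   0  1  -1/3  2 ]
  [ 0   0  0   1/3  0 ]
  [ 0   0  1     0  3 ]
ρ4 ← ρ4 − ρ2
  [ 1  -1  0     2  0 ]
  [ 0   0  1  -1/3  2 ]
  [ 0   0  0   1/3  0 ]
  [ 0   0  0   1/3  1 ]
ρ3 ← 3·ρ3
  [ 1  -1  0     2  0 ]
  [ 0   0  1  -1/3  2 ]
  [ 0   0  0     1  0 ]
  [ 0   0  0   1/3  1 ]
ρ4 ← ρ4 − 1/3·ρ3
  [ 1  -1  0     2  0 ]
  [ 0   0  1  -1/3  2 ]
  [ 0   0  0     1  0 ]
  [ 0   0  0     0  1 ]
ρ2 ← ρ2 − 2·ρ4
  [ 1  -1  0     2  0 ]
  [ 0   0  1  -1/3  0 ]
  [ 0   0  0     1  0 ]
  [ 0   0  0     0  1 ]
ρ2 ← ρ2 + 1/3·ρ3
  [ 1  -1  0  2  0 ]
  [ 0   0  1  0  0 ]
  [ 0   0  0  1  0 ]
  [ 0   0  0  0  1 ]
ρ1 ← ρ1 − 2·ρ3
  [ 1  -1  0  0  0 ]
  [ 0   0  1  0  0 ]
  [ 0   0  0  1  0 ]
  [ 0   0  0  0  1 ]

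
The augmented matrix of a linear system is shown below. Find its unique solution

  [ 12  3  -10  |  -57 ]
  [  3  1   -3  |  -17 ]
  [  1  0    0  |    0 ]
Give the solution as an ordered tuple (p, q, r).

(0, 1, 6)

r1 -> 1/12·r1
  [ 1  1/4  -5/6  |  -19/4 ]
  [ 3    1    -3  |    -17 ]
  [ 1    0     0  |      0 ]
r2 -> r2 − 3·r1
  [ 1  1/4  -5/6  |  -19/4 ]
  [ 0  1/4  -1/2  |  -11/4 ]
  [ 1    0     0  |      0 ]
r3 -> r3 − r1
  [ 1   1/4  -5/6  |  -19/4 ]
  [ 0   1/4  -1/2  |  -11/4 ]
  [ 0  -1/4   5/6  |   19/4 ]
r2 -> 4·r2
  [ 1   1/4  -5/6  |  -19/4 ]
  [ 0     1    -2  |    -11 ]
  [ 0  -1/4   5/6  |   19/4 ]
r3 -> r3 + 1/4·r2
  [ 1  1/4  -5/6  |  -19/4 ]
  [ 0    1    -2  |    -11 ]
  [ 0    0   1/3  |      2 ]
r3 -> 3·r3
  [ 1  1/4  -5/6  |  -19/4 ]
  [ 0    1    -2  |    -11 ]
  [ 0    0     1  |      6 ]
r2 -> r2 + 2·r3
  [ 1  1/4  -5/6  |  -19/4 ]
  [ 0    1     0  |      1 ]
  [ 0    0     1  |      6 ]
r1 -> r1 + 5/6·r3
  [ 1  1/4  0  |  1/4 ]
  [ 0    1  0  |    1 ]
  [ 0    0  1  |    6 ]
r1 -> r1 − 1/4·r2
  [ 1  0  0  |  0 ]
  [ 0  1  0  |  1 ]
  [ 0  0  1  |  6 ]
Reading off the last column: p = 0, q = 1, r = 6.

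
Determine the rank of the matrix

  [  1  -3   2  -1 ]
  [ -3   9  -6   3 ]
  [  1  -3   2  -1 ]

Add 3 times ρ1 to ρ2.
  [ 1  -3  2  -1 ]
  [ 0   0  0   0 ]
  [ 1  -3  2  -1 ]
Subtract ρ1 from ρ3.
  [ 1  -3  2  -1 ]
  [ 0   0  0   0 ]
  [ 0   0  0   0 ]
The reduced form has 1 nonzero row.

rank = 1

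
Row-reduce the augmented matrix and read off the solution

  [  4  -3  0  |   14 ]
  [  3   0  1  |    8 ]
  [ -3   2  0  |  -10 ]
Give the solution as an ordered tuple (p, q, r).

ρ1 -> 1/4·ρ1
  [  1  -3/4  0  |  7/2 ]
  [  3     0  1  |    8 ]
  [ -3     2  0  |  -10 ]
ρ2 -> ρ2 − 3·ρ1
  [  1  -3/4  0  |   7/2 ]
  [  0   9/4  1  |  -5/2 ]
  [ -3     2  0  |   -10 ]
ρ3 -> ρ3 + 3·ρ1
  [ 1  -3/4  0  |   7/2 ]
  [ 0   9/4  1  |  -5/2 ]
  [ 0  -1/4  0  |   1/2 ]
ρ2 -> 4/9·ρ2
  [ 1  -3/4    0  |    7/2 ]
  [ 0     1  4/9  |  -10/9 ]
  [ 0  -1/4    0  |    1/2 ]
ρ3 -> ρ3 + 1/4·ρ2
  [ 1  -3/4    0  |    7/2 ]
  [ 0     1  4/9  |  -10/9 ]
  [ 0     0  1/9  |    2/9 ]
ρ3 -> 9·ρ3
  [ 1  -3/4    0  |    7/2 ]
  [ 0     1  4/9  |  -10/9 ]
  [ 0     0    1  |      2 ]
ρ2 -> ρ2 − 4/9·ρ3
  [ 1  -3/4  0  |  7/2 ]
  [ 0     1  0  |   -2 ]
  [ 0     0  1  |    2 ]
ρ1 -> ρ1 + 3/4·ρ2
  [ 1  0  0  |   2 ]
  [ 0  1  0  |  -2 ]
  [ 0  0  1  |   2 ]
Reading off the last column: p = 2, q = -2, r = 2.

(2, -2, 2)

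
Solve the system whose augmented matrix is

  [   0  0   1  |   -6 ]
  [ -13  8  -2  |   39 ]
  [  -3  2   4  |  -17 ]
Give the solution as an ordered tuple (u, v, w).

(1, 5, -6)

Swap ρ1 and ρ2.
  [ -13  8  -2  |   39 ]
  [   0  0   1  |   -6 ]
  [  -3  2   4  |  -17 ]
Multiply ρ1 by -1/13.
  [  1  -8/13  2/13  |   -3 ]
  [  0      0     1  |   -6 ]
  [ -3      2     4  |  -17 ]
Add 3 times ρ1 to ρ3.
  [ 1  -8/13   2/13  |   -3 ]
  [ 0      0      1  |   -6 ]
  [ 0   2/13  58/13  |  -26 ]
Swap ρ2 and ρ3.
  [ 1  -8/13   2/13  |   -3 ]
  [ 0   2/13  58/13  |  -26 ]
  [ 0      0      1  |   -6 ]
Multiply ρ2 by 13/2.
  [ 1  -8/13  2/13  |    -3 ]
  [ 0      1    29  |  -169 ]
  [ 0      0     1  |    -6 ]
Subtract 29 times ρ3 from ρ2.
  [ 1  -8/13  2/13  |  -3 ]
  [ 0      1     0  |   5 ]
  [ 0      0     1  |  -6 ]
Subtract 2/13 times ρ3 from ρ1.
  [ 1  -8/13  0  |  -27/13 ]
  [ 0      1  0  |       5 ]
  [ 0      0  1  |      -6 ]
Add 8/13 times ρ2 to ρ1.
  [ 1  0  0  |   1 ]
  [ 0  1  0  |   5 ]
  [ 0  0  1  |  -6 ]
Reading off the last column: u = 1, v = 5, w = -6.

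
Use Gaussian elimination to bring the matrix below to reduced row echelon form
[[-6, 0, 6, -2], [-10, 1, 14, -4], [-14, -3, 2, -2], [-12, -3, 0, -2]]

[[1, 0, -1, 0], [0, 1, 4, 0], [0, 0, 0, 1], [0, 0, 0, 0]]

ρ1 ← -1/6·ρ1
  [   1   0  -1  1/3 ]
  [ -10   1  14   -4 ]
  [ -14  -3   2   -2 ]
  [ -12  -3   0   -2 ]
ρ2 ← ρ2 + 10·ρ1
  [   1   0  -1   1/3 ]
  [   0   1   4  -2/3 ]
  [ -14  -3   2    -2 ]
  [ -12  -3   0    -2 ]
ρ3 ← ρ3 + 14·ρ1
  [   1   0   -1   1/3 ]
  [   0   1    4  -2/3 ]
  [   0  -3  -12   8/3 ]
  [ -12  -3    0    -2 ]
ρ4 ← ρ4 + 12·ρ1
  [ 1   0   -1   1/3 ]
  [ 0   1    4  -2/3 ]
  [ 0  -3  -12   8/3 ]
  [ 0  -3  -12     2 ]
ρ3 ← ρ3 + 3·ρ2
  [ 1   0   -1   1/3 ]
  [ 0   1    4  -2/3 ]
  [ 0   0    0   2/3 ]
  [ 0  -3  -12     2 ]
ρ4 ← ρ4 + 3·ρ2
  [ 1  0  -1   1/3 ]
  [ 0  1   4  -2/3 ]
  [ 0  0   0   2/3 ]
  [ 0  0   0     0 ]
ρ3 ← 3/2·ρ3
  [ 1  0  -1   1/3 ]
  [ 0  1   4  -2/3 ]
  [ 0  0   0     1 ]
  [ 0  0   0     0 ]
ρ2 ← ρ2 + 2/3·ρ3
  [ 1  0  -1  1/3 ]
  [ 0  1   4    0 ]
  [ 0  0   0    1 ]
  [ 0  0   0    0 ]
ρ1 ← ρ1 − 1/3·ρ3
  [ 1  0  -1  0 ]
  [ 0  1   4  0 ]
  [ 0  0   0  1 ]
  [ 0  0   0  0 ]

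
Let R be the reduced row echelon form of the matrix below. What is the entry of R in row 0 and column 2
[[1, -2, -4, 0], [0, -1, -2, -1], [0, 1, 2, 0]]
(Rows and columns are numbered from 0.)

ρ2 -> -1·ρ2
  [ 1  -2  -4  0 ]
  [ 0   1   2  1 ]
  [ 0   1   2  0 ]
ρ3 -> ρ3 − ρ2
  [ 1  -2  -4   0 ]
  [ 0   1   2   1 ]
  [ 0   0   0  -1 ]
ρ3 -> -1·ρ3
  [ 1  -2  -4  0 ]
  [ 0   1   2  1 ]
  [ 0   0   0  1 ]
ρ2 -> ρ2 − ρ3
  [ 1  -2  -4  0 ]
  [ 0   1   2  0 ]
  [ 0   0   0  1 ]
ρ1 -> ρ1 + 2·ρ2
  [ 1  0  0  0 ]
  [ 0  1  2  0 ]
  [ 0  0  0  1 ]

0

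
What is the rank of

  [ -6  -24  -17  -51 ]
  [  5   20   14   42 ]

Multiply r1 by -1/6.
  [ 1   4  17/6  17/2 ]
  [ 5  20    14    42 ]
Subtract 5 times r1 from r2.
  [ 1  4  17/6  17/2 ]
  [ 0  0  -1/6  -1/2 ]
Multiply r2 by -6.
  [ 1  4  17/6  17/2 ]
  [ 0  0     1     3 ]
Subtract 17/6 times r2 from r1.
  [ 1  4  0  0 ]
  [ 0  0  1  3 ]
The reduced form has 2 nonzero rows.

rank = 2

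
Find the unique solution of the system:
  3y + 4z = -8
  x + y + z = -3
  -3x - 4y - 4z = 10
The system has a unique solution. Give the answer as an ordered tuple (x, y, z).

Form the augmented matrix and row-reduce:
  [  0   3   4  |  -8 ]
  [  1   1   1  |  -3 ]
  [ -3  -4  -4  |  10 ]
Swap r1 and r2.
  [  1   1   1  |  -3 ]
  [  0   3   4  |  -8 ]
  [ -3  -4  -4  |  10 ]
Add 3 times r1 to r3.
  [ 1   1   1  |  -3 ]
  [ 0   3   4  |  -8 ]
  [ 0  -1  -1  |   1 ]
Multiply r2 by 1/3.
  [ 1   1    1  |    -3 ]
  [ 0   1  4/3  |  -8/3 ]
  [ 0  -1   -1  |     1 ]
Add r2 to r3.
  [ 1  1    1  |    -3 ]
  [ 0  1  4/3  |  -8/3 ]
  [ 0  0  1/3  |  -5/3 ]
Multiply r3 by 3.
  [ 1  1    1  |    -3 ]
  [ 0  1  4/3  |  -8/3 ]
  [ 0  0    1  |    -5 ]
Subtract 4/3 times r3 from r2.
  [ 1  1  1  |  -3 ]
  [ 0  1  0  |   4 ]
  [ 0  0  1  |  -5 ]
Subtract r3 from r1.
  [ 1  1  0  |   2 ]
  [ 0  1  0  |   4 ]
  [ 0  0  1  |  -5 ]
Subtract r2 from r1.
  [ 1  0  0  |  -2 ]
  [ 0  1  0  |   4 ]
  [ 0  0  1  |  -5 ]
Reading off the last column: x = -2, y = 4, z = -5.

(-2, 4, -5)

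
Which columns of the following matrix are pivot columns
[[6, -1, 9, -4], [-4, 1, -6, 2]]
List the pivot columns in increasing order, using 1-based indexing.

1, 2

Multiply R1 by 1/6.
  [  1  -1/6  3/2  -2/3 ]
  [ -4     1   -6     2 ]
Add 4 times R1 to R2.
  [ 1  -1/6  3/2  -2/3 ]
  [ 0   1/3    0  -2/3 ]
Multiply R2 by 3.
  [ 1  -1/6  3/2  -2/3 ]
  [ 0     1    0    -2 ]
Add 1/6 times R2 to R1.
  [ 1  0  3/2  -1 ]
  [ 0  1    0  -2 ]
Pivot columns are the columns containing a leading 1.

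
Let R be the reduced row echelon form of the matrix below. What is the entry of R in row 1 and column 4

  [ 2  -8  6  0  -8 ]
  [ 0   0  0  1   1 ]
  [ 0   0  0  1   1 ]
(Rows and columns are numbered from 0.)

1

R1 := 1/2·R1
  [ 1  -4  3  0  -4 ]
  [ 0   0  0  1   1 ]
  [ 0   0  0  1   1 ]
R3 := R3 − R2
  [ 1  -4  3  0  -4 ]
  [ 0   0  0  1   1 ]
  [ 0   0  0  0   0 ]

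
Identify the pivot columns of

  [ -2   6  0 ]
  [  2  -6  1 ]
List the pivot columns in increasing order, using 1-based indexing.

R1 := -1/2·R1
  [ 1  -3  0 ]
  [ 2  -6  1 ]
R2 := R2 − 2·R1
  [ 1  -3  0 ]
  [ 0   0  1 ]
Pivot columns are the columns containing a leading 1.

1, 3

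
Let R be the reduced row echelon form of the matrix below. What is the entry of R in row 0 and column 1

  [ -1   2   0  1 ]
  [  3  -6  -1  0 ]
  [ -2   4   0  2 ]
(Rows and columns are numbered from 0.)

Multiply ρ1 by -1.
  [  1  -2   0  -1 ]
  [  3  -6  -1   0 ]
  [ -2   4   0   2 ]
Subtract 3 times ρ1 from ρ2.
  [  1  -2   0  -1 ]
  [  0   0  -1   3 ]
  [ -2   4   0   2 ]
Add 2 times ρ1 to ρ3.
  [ 1  -2   0  -1 ]
  [ 0   0  -1   3 ]
  [ 0   0   0   0 ]
Multiply ρ2 by -1.
  [ 1  -2  0  -1 ]
  [ 0   0  1  -3 ]
  [ 0   0  0   0 ]

-2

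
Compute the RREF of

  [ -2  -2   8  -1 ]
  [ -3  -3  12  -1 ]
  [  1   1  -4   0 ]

Multiply ρ1 by -1/2.
Add 3 times ρ1 to ρ2.
Subtract ρ1 from ρ3.
Multiply ρ2 by 2.
Add 1/2 times ρ2 to ρ3.
Subtract 1/2 times ρ2 from ρ1.

[[1, 1, -4, 0], [0, 0, 0, 1], [0, 0, 0, 0]]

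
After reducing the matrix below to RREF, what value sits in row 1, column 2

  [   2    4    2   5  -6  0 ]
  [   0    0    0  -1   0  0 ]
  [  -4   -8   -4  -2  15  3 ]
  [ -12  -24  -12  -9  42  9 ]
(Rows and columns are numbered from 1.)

r1 := 1/2·r1
r3 := r3 + 4·r1
r4 := r4 + 12·r1
r2 := -1·r2
r3 := r3 − 8·r2
r4 := r4 − 21·r2
r3 := 1/3·r3
r4 := r4 − 6·r3
r4 := 1/3·r4
r3 := r3 − r4
r1 := r1 + 3·r3
r1 := r1 − 5/2·r2

2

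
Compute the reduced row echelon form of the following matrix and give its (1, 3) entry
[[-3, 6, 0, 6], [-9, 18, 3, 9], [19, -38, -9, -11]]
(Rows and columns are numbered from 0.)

ρ1 := -1/3·ρ1
  [  1   -2   0   -2 ]
  [ -9   18   3    9 ]
  [ 19  -38  -9  -11 ]
ρ2 := ρ2 + 9·ρ1
  [  1   -2   0   -2 ]
  [  0    0   3   -9 ]
  [ 19  -38  -9  -11 ]
ρ3 := ρ3 − 19·ρ1
  [ 1  -2   0  -2 ]
  [ 0   0   3  -9 ]
  [ 0   0  -9  27 ]
ρ2 := 1/3·ρ2
  [ 1  -2   0  -2 ]
  [ 0   0   1  -3 ]
  [ 0   0  -9  27 ]
ρ3 := ρ3 + 9·ρ2
  [ 1  -2  0  -2 ]
  [ 0   0  1  -3 ]
  [ 0   0  0   0 ]

-3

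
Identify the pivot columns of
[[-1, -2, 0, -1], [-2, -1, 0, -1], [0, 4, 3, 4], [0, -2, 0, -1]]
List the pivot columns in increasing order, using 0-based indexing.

r1 -> -1·r1
  [  1   2  0   1 ]
  [ -2  -1  0  -1 ]
  [  0   4  3   4 ]
  [  0  -2  0  -1 ]
r2 -> r2 + 2·r1
  [ 1   2  0   1 ]
  [ 0   3  0   1 ]
  [ 0   4  3   4 ]
  [ 0  -2  0  -1 ]
r2 -> 1/3·r2
  [ 1   2  0    1 ]
  [ 0   1  0  1/3 ]
  [ 0   4  3    4 ]
  [ 0  -2  0   -1 ]
r3 -> r3 − 4·r2
  [ 1   2  0    1 ]
  [ 0   1  0  1/3 ]
  [ 0   0  3  8/3 ]
  [ 0  -2  0   -1 ]
r4 -> r4 + 2·r2
  [ 1  2  0     1 ]
  [ 0  1  0   1/3 ]
  [ 0  0  3   8/3 ]
  [ 0  0  0  -1/3 ]
r3 -> 1/3·r3
  [ 1  2  0     1 ]
  [ 0  1  0   1/3 ]
  [ 0  0  1   8/9 ]
  [ 0  0  0  -1/3 ]
r4 -> -3·r4
  [ 1  2  0    1 ]
  [ 0  1  0  1/3 ]
  [ 0  0  1  8/9 ]
  [ 0  0  0    1 ]
r3 -> r3 − 8/9·r4
  [ 1  2  0    1 ]
  [ 0  1  0  1/3 ]
  [ 0  0  1    0 ]
  [ 0  0  0    1 ]
r2 -> r2 − 1/3·r4
  [ 1  2  0  1 ]
  [ 0  1  0  0 ]
  [ 0  0  1  0 ]
  [ 0  0  0  1 ]
r1 -> r1 − r4
  [ 1  2  0  0 ]
  [ 0  1  0  0 ]
  [ 0  0  1  0 ]
  [ 0  0  0  1 ]
r1 -> r1 − 2·r2
  [ 1  0  0  0 ]
  [ 0  1  0  0 ]
  [ 0  0  1  0 ]
  [ 0  0  0  1 ]
Pivot columns are the columns containing a leading 1.

0, 1, 2, 3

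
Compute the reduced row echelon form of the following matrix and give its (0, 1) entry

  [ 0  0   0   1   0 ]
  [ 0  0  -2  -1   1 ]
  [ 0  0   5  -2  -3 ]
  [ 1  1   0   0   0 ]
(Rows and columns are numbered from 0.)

1

Swap ρ1 and ρ4.
  [ 1  1   0   0   0 ]
  [ 0  0  -2  -1   1 ]
  [ 0  0   5  -2  -3 ]
  [ 0  0   0   1   0 ]
Multiply ρ2 by -1/2.
  [ 1  1  0    0     0 ]
  [ 0  0  1  1/2  -1/2 ]
  [ 0  0  5   -2    -3 ]
  [ 0  0  0    1     0 ]
Subtract 5 times ρ2 from ρ3.
  [ 1  1  0     0     0 ]
  [ 0  0  1   1/2  -1/2 ]
  [ 0  0  0  -9/2  -1/2 ]
  [ 0  0  0     1     0 ]
Multiply ρ3 by -2/9.
  [ 1  1  0    0     0 ]
  [ 0  0  1  1/2  -1/2 ]
  [ 0  0  0    1   1/9 ]
  [ 0  0  0    1     0 ]
Subtract ρ3 from ρ4.
  [ 1  1  0    0     0 ]
  [ 0  0  1  1/2  -1/2 ]
  [ 0  0  0    1   1/9 ]
  [ 0  0  0    0  -1/9 ]
Multiply ρ4 by -9.
  [ 1  1  0    0     0 ]
  [ 0  0  1  1/2  -1/2 ]
  [ 0  0  0    1   1/9 ]
  [ 0  0  0    0     1 ]
Subtract 1/9 times ρ4 from ρ3.
  [ 1  1  0    0     0 ]
  [ 0  0  1  1/2  -1/2 ]
  [ 0  0  0    1     0 ]
  [ 0  0  0    0     1 ]
Add 1/2 times ρ4 to ρ2.
  [ 1  1  0    0  0 ]
  [ 0  0  1  1/2  0 ]
  [ 0  0  0    1  0 ]
  [ 0  0  0    0  1 ]
Subtract 1/2 times ρ3 from ρ2.
  [ 1  1  0  0  0 ]
  [ 0  0  1  0  0 ]
  [ 0  0  0  1  0 ]
  [ 0  0  0  0  1 ]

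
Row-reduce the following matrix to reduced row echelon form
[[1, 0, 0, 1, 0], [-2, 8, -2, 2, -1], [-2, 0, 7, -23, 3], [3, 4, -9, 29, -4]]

R2 -> R2 + 2·R1
  [  1  0   0    1   0 ]
  [  0  8  -2    4  -1 ]
  [ -2  0   7  -23   3 ]
  [  3  4  -9   29  -4 ]
R3 -> R3 + 2·R1
  [ 1  0   0    1   0 ]
  [ 0  8  -2    4  -1 ]
  [ 0  0   7  -21   3 ]
  [ 3  4  -9   29  -4 ]
R4 -> R4 − 3·R1
  [ 1  0   0    1   0 ]
  [ 0  8  -2    4  -1 ]
  [ 0  0   7  -21   3 ]
  [ 0  4  -9   26  -4 ]
R2 -> 1/8·R2
  [ 1  0     0    1     0 ]
  [ 0  1  -1/4  1/2  -1/8 ]
  [ 0  0     7  -21     3 ]
  [ 0  4    -9   26    -4 ]
R4 -> R4 − 4·R2
  [ 1  0     0    1     0 ]
  [ 0  1  -1/4  1/2  -1/8 ]
  [ 0  0     7  -21     3 ]
  [ 0  0    -8   24  -7/2 ]
R3 -> 1/7·R3
  [ 1  0     0    1     0 ]
  [ 0  1  -1/4  1/2  -1/8 ]
  [ 0  0     1   -3   3/7 ]
  [ 0  0    -8   24  -7/2 ]
R4 -> R4 + 8·R3
  [ 1  0     0    1      0 ]
  [ 0  1  -1/4  1/2   -1/8 ]
  [ 0  0     1   -3    3/7 ]
  [ 0  0     0    0  -1/14 ]
R4 -> -14·R4
  [ 1  0     0    1     0 ]
  [ 0  1  -1/4  1/2  -1/8 ]
  [ 0  0     1   -3   3/7 ]
  [ 0  0     0    0     1 ]
R3 -> R3 − 3/7·R4
  [ 1  0     0    1     0 ]
  [ 0  1  -1/4  1/2  -1/8 ]
  [ 0  0     1   -3     0 ]
  [ 0  0     0    0     1 ]
R2 -> R2 + 1/8·R4
  [ 1  0     0    1  0 ]
  [ 0  1  -1/4  1/2  0 ]
  [ 0  0     1   -3  0 ]
  [ 0  0     0    0  1 ]
R2 -> R2 + 1/4·R3
  [ 1  0  0     1  0 ]
  [ 0  1  0  -1/4  0 ]
  [ 0  0  1    -3  0 ]
  [ 0  0  0     0  1 ]

[[1, 0, 0, 1, 0], [0, 1, 0, -1/4, 0], [0, 0, 1, -3, 0], [0, 0, 0, 0, 1]]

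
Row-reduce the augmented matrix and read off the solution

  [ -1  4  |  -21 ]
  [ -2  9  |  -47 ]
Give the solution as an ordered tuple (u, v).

R1 → -1·R1
  [  1  -4  |   21 ]
  [ -2   9  |  -47 ]
R2 → R2 + 2·R1
  [ 1  -4  |  21 ]
  [ 0   1  |  -5 ]
R1 → R1 + 4·R2
  [ 1  0  |   1 ]
  [ 0  1  |  -5 ]
Reading off the last column: u = 1, v = -5.

(1, -5)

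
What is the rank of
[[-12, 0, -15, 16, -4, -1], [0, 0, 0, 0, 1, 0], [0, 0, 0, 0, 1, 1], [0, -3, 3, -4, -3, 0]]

R1 → -1/12·R1
  [ 1   0  5/4  -4/3  1/3  1/12 ]
  [ 0   0    0     0    1     0 ]
  [ 0   0    0     0    1     1 ]
  [ 0  -3    3    -4   -3     0 ]
R2 <=> R4
  [ 1   0  5/4  -4/3  1/3  1/12 ]
  [ 0  -3    3    -4   -3     0 ]
  [ 0   0    0     0    1     1 ]
  [ 0   0    0     0    1     0 ]
R2 → -1/3·R2
  [ 1  0  5/4  -4/3  1/3  1/12 ]
  [ 0  1   -1   4/3    1     0 ]
  [ 0  0    0     0    1     1 ]
  [ 0  0    0     0    1     0 ]
R4 → R4 − R3
  [ 1  0  5/4  -4/3  1/3  1/12 ]
  [ 0  1   -1   4/3    1     0 ]
  [ 0  0    0     0    1     1 ]
  [ 0  0    0     0    0    -1 ]
R4 → -1·R4
  [ 1  0  5/4  -4/3  1/3  1/12 ]
  [ 0  1   -1   4/3    1     0 ]
  [ 0  0    0     0    1     1 ]
  [ 0  0    0     0    0     1 ]
R3 → R3 − R4
  [ 1  0  5/4  -4/3  1/3  1/12 ]
  [ 0  1   -1   4/3    1     0 ]
  [ 0  0    0     0    1     0 ]
  [ 0  0    0     0    0     1 ]
R1 → R1 − 1/12·R4
  [ 1  0  5/4  -4/3  1/3  0 ]
  [ 0  1   -1   4/3    1  0 ]
  [ 0  0    0     0    1  0 ]
  [ 0  0    0     0    0  1 ]
R2 → R2 − R3
  [ 1  0  5/4  -4/3  1/3  0 ]
  [ 0  1   -1   4/3    0  0 ]
  [ 0  0    0     0    1  0 ]
  [ 0  0    0     0    0  1 ]
R1 → R1 − 1/3·R3
  [ 1  0  5/4  -4/3  0  0 ]
  [ 0  1   -1   4/3  0  0 ]
  [ 0  0    0     0  1  0 ]
  [ 0  0    0     0  0  1 ]
The reduced form has 4 nonzero rows.

rank = 4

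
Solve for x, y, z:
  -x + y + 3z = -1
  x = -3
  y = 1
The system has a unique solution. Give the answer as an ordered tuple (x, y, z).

Form the augmented matrix and row-reduce:
  [ -1  1  3  |  -1 ]
  [  1  0  0  |  -3 ]
  [  0  1  0  |   1 ]
R1 := -1·R1
  [ 1  -1  -3  |   1 ]
  [ 1   0   0  |  -3 ]
  [ 0   1   0  |   1 ]
R2 := R2 − R1
  [ 1  -1  -3  |   1 ]
  [ 0   1   3  |  -4 ]
  [ 0   1   0  |   1 ]
R3 := R3 − R2
  [ 1  -1  -3  |   1 ]
  [ 0   1   3  |  -4 ]
  [ 0   0  -3  |   5 ]
R3 := -1/3·R3
  [ 1  -1  -3  |     1 ]
  [ 0   1   3  |    -4 ]
  [ 0   0   1  |  -5/3 ]
R2 := R2 − 3·R3
  [ 1  -1  -3  |     1 ]
  [ 0   1   0  |     1 ]
  [ 0   0   1  |  -5/3 ]
R1 := R1 + 3·R3
  [ 1  -1  0  |    -4 ]
  [ 0   1  0  |     1 ]
  [ 0   0  1  |  -5/3 ]
R1 := R1 + R2
  [ 1  0  0  |    -3 ]
  [ 0  1  0  |     1 ]
  [ 0  0  1  |  -5/3 ]
Reading off the last column: x = -3, y = 1, z = -5/3.

(-3, 1, -5/3)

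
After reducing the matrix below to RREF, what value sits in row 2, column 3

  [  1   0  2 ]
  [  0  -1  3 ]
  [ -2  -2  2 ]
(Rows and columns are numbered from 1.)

-3

Add 2 times R1 to R3.
  [ 1   0  2 ]
  [ 0  -1  3 ]
  [ 0  -2  6 ]
Multiply R2 by -1.
  [ 1   0   2 ]
  [ 0   1  -3 ]
  [ 0  -2   6 ]
Add 2 times R2 to R3.
  [ 1  0   2 ]
  [ 0  1  -3 ]
  [ 0  0   0 ]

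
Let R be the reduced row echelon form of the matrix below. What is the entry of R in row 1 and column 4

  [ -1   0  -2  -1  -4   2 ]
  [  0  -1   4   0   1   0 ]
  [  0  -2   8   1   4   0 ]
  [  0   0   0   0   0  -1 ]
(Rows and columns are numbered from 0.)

R1 -> -1·R1
  [ 1   0  2  1  4  -2 ]
  [ 0  -1  4  0  1   0 ]
  [ 0  -2  8  1  4   0 ]
  [ 0   0  0  0  0  -1 ]
R2 -> -1·R2
  [ 1   0   2  1   4  -2 ]
  [ 0   1  -4  0  -1   0 ]
  [ 0  -2   8  1   4   0 ]
  [ 0   0   0  0   0  -1 ]
R3 -> R3 + 2·R2
  [ 1  0   2  1   4  -2 ]
  [ 0  1  -4  0  -1   0 ]
  [ 0  0   0  1   2   0 ]
  [ 0  0   0  0   0  -1 ]
R4 -> -1·R4
  [ 1  0   2  1   4  -2 ]
  [ 0  1  -4  0  -1   0 ]
  [ 0  0   0  1   2   0 ]
  [ 0  0   0  0   0   1 ]
R1 -> R1 + 2·R4
  [ 1  0   2  1   4  0 ]
  [ 0  1  -4  0  -1  0 ]
  [ 0  0   0  1   2  0 ]
  [ 0  0   0  0   0  1 ]
R1 -> R1 − R3
  [ 1  0   2  0   2  0 ]
  [ 0  1  -4  0  -1  0 ]
  [ 0  0   0  1   2  0 ]
  [ 0  0   0  0   0  1 ]

-1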